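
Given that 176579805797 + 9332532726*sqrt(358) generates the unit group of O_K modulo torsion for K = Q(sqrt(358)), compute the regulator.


epsilon = 176579805797 + 9332532726*sqrt(358)
= 3.5316e+11
R = ln(3.5316e+11)
= 26.5902

26.5902


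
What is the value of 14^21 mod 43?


p = 43 is prime and the exponent is (p-1)/2 = 21, so by Euler's criterion 14^21 = (14/43) = +1 or -1 mod 43.
Compute by square-and-multiply:
  21 = 16 + 4 + 1 (binary 10101)
  Repeated squaring mod 43: 14^1 = 14, 14^2 = 24, 14^4 = 17, 14^8 = 31, 14^16 = 15
  14^21 = 14^16 * 14^4 * 14^1 = 15 * 17 * 14 mod 43
    15 * 17 = 255 = 40 mod 43
    40 * 14 = 560 = 1 mod 43
  14^21 = 1 mod 43
Result 1: 14 is a quadratic residue mod 43.
14^21 mod 43 = 1

1


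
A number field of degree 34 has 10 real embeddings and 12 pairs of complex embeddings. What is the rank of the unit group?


By Dirichlet's unit theorem:
rank = r1 + r2 - 1
= 10 + 12 - 1
= 21

21


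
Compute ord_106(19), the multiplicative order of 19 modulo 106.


We want ord_106(19), the smallest k >= 1 with 19^k = 1 mod 106.
n = 106 = 2 * 53, phi(106) = 52; the order divides phi(n).
Divisors of 52: 1, 2, 4, 13, 26, 52
Repeated squaring mod 106: 19^1 = 19, 19^2 = 43, 19^4 = 47, 19^8 = 89, 19^16 = 77, 19^32 = 99
Test divisors in increasing order:
  k=1: 19^1 = 19 mod 106
  k=2: 19^2 = 43 mod 106
  k=4: 19^4 = 47 mod 106
  k=13: 19^13 = 89 * 47 * 19 = 83 mod 106
  k=26: 19^26 = 77 * 89 * 43 = 105 mod 106
  k=52: 19^52 = 99 * 77 * 47 = 1 mod 106  <- first divisor giving 1
Order = 52

52


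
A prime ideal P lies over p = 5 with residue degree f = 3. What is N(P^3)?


N(P^a) = p^(a*f)
= 5^(3*3)
= 5^9
= 1953125

1953125


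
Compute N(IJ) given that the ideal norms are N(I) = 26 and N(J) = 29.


N(IJ) = N(I) * N(J)
= 26 * 29
= 754

754


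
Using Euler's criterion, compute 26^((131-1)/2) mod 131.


p = 131 is prime and the exponent is (p-1)/2 = 65, so by Euler's criterion 26^65 = (26/131) = +1 or -1 mod 131.
Compute by square-and-multiply:
  65 = 64 + 1 (binary 1000001)
  Repeated squaring mod 131: 26^1 = 26, 26^2 = 21, 26^4 = 48, 26^8 = 77, 26^16 = 34, 26^32 = 108, 26^64 = 5
  26^65 = 26^64 * 26^1 = 5 * 26 mod 131
    5 * 26 = 130 = 130 mod 131
  26^65 = 130 mod 131
Result 130 = p - 1 = -1 mod 131: 26 is a quadratic non-residue mod 131. As a residue in [0, p-1] the value is 130.
26^65 mod 131 = 130

130


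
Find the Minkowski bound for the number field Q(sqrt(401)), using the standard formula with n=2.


d = 401, d mod 4 = 1, so disc(K) = d = 401; |disc(K)| = 401
Real quadratic field, so n = 2, s = r2 = 0, r1 = 2
M = (n!/n^n) * (4/pi)^s * sqrt(|disc(K)|) = (2!/2^2) * (4/pi)^0 * sqrt(401)
= 0.5 * 1.000000 * 20.024984
= 10.0125

10.0125


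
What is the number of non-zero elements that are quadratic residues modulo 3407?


For prime p, the number of non-zero quadratic residues is (p-1)/2.
= (3407-1)/2
= 1703

1703


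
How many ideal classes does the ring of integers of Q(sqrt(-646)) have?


K = Q(sqrt(-646)). d mod 4 = 2, so D = disc(K) = 4d = -2584
h(K) equals the number of primitive reduced positive-definite forms (a, b, c) = a*x^2 + b*x*y + c*y^2 with b^2 - 4ac = D,
where reduced means |b| <= a <= c, with b >= 0 whenever |b| = a or a = c, and primitive means gcd(a, b, c) = 1.
Reduced forces 3a^2 <= |D| = 2584, so 1 <= a <= 29; b must have the parity of D, and c = (b^2 - D)/(4a) must be an integer >= a.
Enumerate a = 1..29, b in [-a, a]:
  a=1: (1, 0, 646)  [1]
  a=2: (2, 0, 323)  [1]
  a=3..4: none
  a=5: (5, -4, 130), (5, 4, 130)  [2]
  a=6..9: none
  a=10: (10, -4, 65), (10, 4, 65)  [2]
  a=11: (11, -10, 61), (11, 10, 61)  [2]
  a=12: none
  a=13: (13, -4, 50), (13, 4, 50)  [2]
  a=14..16: none
  a=17: (17, 0, 38)  [1]
  a=18: none
  a=19: (19, 0, 34)  [1]
  a=20..21: none
  a=22: (22, -12, 31), (22, 12, 31)  [2]
  a=23..24: none
  a=25: (25, -4, 26), (25, 4, 26)  [2]
  a=26..29: none
Total reduced forms: 1 + 1 + 2 + 2 + 2 + 2 + 1 + 1 + 2 + 2 = 16
h = 16

16


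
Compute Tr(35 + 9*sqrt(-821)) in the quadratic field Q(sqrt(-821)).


Tr(a + b*sqrt(d)) = (a + b*sqrt(d)) + (a - b*sqrt(d)) = 2a
= 2 * (35)
= 70

70


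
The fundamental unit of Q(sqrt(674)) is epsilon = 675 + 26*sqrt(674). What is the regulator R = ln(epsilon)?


epsilon = 675 + 26*sqrt(674)
= 1349.9993
R = ln(1349.9993)
= 7.2079

7.2079


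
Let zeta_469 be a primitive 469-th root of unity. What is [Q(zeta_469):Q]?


The degree equals Euler's totient phi(469).
469 = 7 * 67
phi(469) = 396

396


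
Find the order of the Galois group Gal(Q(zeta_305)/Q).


|Gal(Q(zeta_305)/Q)| = phi(305)
= 240

240


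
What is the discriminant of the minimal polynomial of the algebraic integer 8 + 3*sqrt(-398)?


The element 8 + 3*sqrt(-398) has minimal polynomial:
x^2 - 16*x + 3646
Discriminant = (-16)^2 - 4*(3646)
= 256 - 14584
= -14328

-14328


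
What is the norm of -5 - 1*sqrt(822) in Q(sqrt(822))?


N(a + b*sqrt(d)) = a^2 - d*b^2
= (-5)^2 - (822)*(-1)^2
= 25 - 822
= -797

-797


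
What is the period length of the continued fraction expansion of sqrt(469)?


Run the CF algorithm for sqrt(469).
a_0 = floor(sqrt(469)) = 21; set m_0=0, q_0=1.
Recurrence: m' = q*a - m,  q' = (d - m'^2)/q,  a' = floor((a_0 + m')/q').
  step 1: m=21, q=28, a=1
  step 2: m=7, q=15, a=1
  step 3: m=8, q=27, a=1
  step 4: m=19, q=4, a=10
  step 5: m=21, q=7, a=6
  step 6: m=21, q=4, a=10
  step 7: m=19, q=27, a=1
  step 8: m=8, q=15, a=1
  step 9: m=7, q=28, a=1
  step 10: m=21, q=1, a=42
a_10 = 2*a_0 = 42, so the period closes here.
sqrt(469) = [21; 1, 1, 1, 10, 6, 10, 1, 1, 1, 42]
Period length = 10

10


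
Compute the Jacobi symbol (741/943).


Compute (741/943) via quadratic reciprocity:
  reciprocity: (741/943) -> +(943/741)
  reduce: (202/741)
  pull out 2: (2/741) = -1  (since 741 mod 8 = 5)
  reciprocity: (101/741) -> +(741/101)
  reduce: (34/101)
  pull out 2: (2/101) = -1  (since 101 mod 8 = 5)
  reciprocity: (17/101) -> +(101/17)
  reduce: (16/17)
  pull out 2: (2/17) = +1  (since 17 mod 8 = 1)
  pull out 2: (2/17) = +1  (since 17 mod 8 = 1)
  pull out 2: (2/17) = +1  (since 17 mod 8 = 1)
  pull out 2: (2/17) = +1  (since 17 mod 8 = 1)
  (1/17) = 1
Product of signs = 1

1


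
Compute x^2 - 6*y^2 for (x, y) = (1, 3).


x^2 - d*y^2
= 1^2 - 6*3^2
= 1 - 54
= -53

-53


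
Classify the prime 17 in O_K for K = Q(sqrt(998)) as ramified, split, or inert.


K = Q(sqrt(998)). Since d mod 4 = 2, disc(K) = 3992.
Check p | disc: 3992 mod 17 = 14.
p does not divide disc. Compute Legendre symbol (d/p):
12^((17-1)/2) mod 17 = -1
(d/p) = -1, so p is inert: (p) stays prime with e=1, f=2, g=1.
Therefore p is inert.

inert


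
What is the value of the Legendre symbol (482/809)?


p = 809 is prime, so compute (482/809) with the reciprocity algorithm (Jacobi-symbol steps: pull out 2s via (2/n), flip via reciprocity, reduce):
  pull out 2: (2/809) = +1  (since 809 mod 8 = 1)
  reciprocity: (241/809) -> +(809/241)
  reduce: (86/241)
  pull out 2: (2/241) = +1  (since 241 mod 8 = 1)
  reciprocity: (43/241) -> +(241/43)
  reduce: (26/43)
  pull out 2: (2/43) = -1  (since 43 mod 8 = 3)
  reciprocity: (13/43) -> +(43/13)
  reduce: (4/13)
  pull out 2: (2/13) = -1  (since 13 mod 8 = 5)
  pull out 2: (2/13) = -1  (since 13 mod 8 = 5)
  (1/13) = 1
Product of signs = -1
(482/809) = -1

-1


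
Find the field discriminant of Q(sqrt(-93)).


For K = Q(sqrt(d)) with d squarefree: disc(K) = d if d = 1 mod 4, and disc(K) = 4d if d = 2 or 3 mod 4.
Here d = -93, and d mod 4 = 3.
d = 3 mod 4, not 1 (O_K = Z[sqrt(d)]), so disc(K) = 4d = 4 * (-93) = -372

-372


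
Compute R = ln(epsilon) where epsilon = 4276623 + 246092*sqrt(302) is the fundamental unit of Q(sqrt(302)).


epsilon = 4276623 + 246092*sqrt(302)
= 8.5532e+06
R = ln(8.5532e+06)
= 15.9618

15.9618


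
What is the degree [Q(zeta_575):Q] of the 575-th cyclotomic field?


The degree equals Euler's totient phi(575).
575 = 5^2 * 23
phi(575) = 440

440


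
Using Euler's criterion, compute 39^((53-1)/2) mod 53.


p = 53 is prime and the exponent is (p-1)/2 = 26, so by Euler's criterion 39^26 = (39/53) = +1 or -1 mod 53.
Compute by square-and-multiply:
  26 = 16 + 8 + 2 (binary 11010)
  Repeated squaring mod 53: 39^1 = 39, 39^2 = 37, 39^4 = 44, 39^8 = 28, 39^16 = 42
  39^26 = 39^16 * 39^8 * 39^2 = 42 * 28 * 37 mod 53
    42 * 28 = 1176 = 10 mod 53
    10 * 37 = 370 = 52 mod 53
  39^26 = 52 mod 53
Result 52 = p - 1 = -1 mod 53: 39 is a quadratic non-residue mod 53. As a residue in [0, p-1] the value is 52.
39^26 mod 53 = 52

52


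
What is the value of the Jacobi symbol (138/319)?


Compute (138/319) via quadratic reciprocity:
  pull out 2: (2/319) = +1  (since 319 mod 8 = 7)
  reciprocity: (69/319) -> +(319/69)
  reduce: (43/69)
  reciprocity: (43/69) -> +(69/43)
  reduce: (26/43)
  pull out 2: (2/43) = -1  (since 43 mod 8 = 3)
  reciprocity: (13/43) -> +(43/13)
  reduce: (4/13)
  pull out 2: (2/13) = -1  (since 13 mod 8 = 5)
  pull out 2: (2/13) = -1  (since 13 mod 8 = 5)
  (1/13) = 1
Product of signs = -1

-1


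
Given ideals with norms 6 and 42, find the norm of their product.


N(IJ) = N(I) * N(J)
= 6 * 42
= 252

252


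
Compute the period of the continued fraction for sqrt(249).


Run the CF algorithm for sqrt(249).
a_0 = floor(sqrt(249)) = 15; set m_0=0, q_0=1.
Recurrence: m' = q*a - m,  q' = (d - m'^2)/q,  a' = floor((a_0 + m')/q').
  step 1: m=15, q=24, a=1
  step 2: m=9, q=7, a=3
  step 3: m=12, q=15, a=1
  step 4: m=3, q=16, a=1
  step 5: m=13, q=5, a=5
  step 6: m=12, q=21, a=1
  step 7: m=9, q=8, a=3
  step 8: m=15, q=3, a=10
  step 9: m=15, q=8, a=3
  step 10: m=9, q=21, a=1
  step 11: m=12, q=5, a=5
  step 12: m=13, q=16, a=1
  step 13: m=3, q=15, a=1
  step 14: m=12, q=7, a=3
  step 15: m=9, q=24, a=1
  step 16: m=15, q=1, a=30
a_16 = 2*a_0 = 30, so the period closes here.
sqrt(249) = [15; 1, 3, 1, 1, 5, 1, 3, 10, 3, 1, 5, 1, 1, 3, 1, 30]
Period length = 16

16


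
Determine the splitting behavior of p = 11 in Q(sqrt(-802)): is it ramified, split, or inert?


K = Q(sqrt(-802)). Since d mod 4 = 2, disc(K) = -3208.
Check p | disc: -3208 mod 11 = 4.
p does not divide disc. Compute Legendre symbol (d/p):
1^((11-1)/2) mod 11 = 1
(d/p) = 1, so p splits: (p) = P*P' with e=1, f=1, g=2.
Therefore p is split.

split


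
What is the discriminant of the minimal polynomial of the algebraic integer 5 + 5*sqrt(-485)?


The element 5 + 5*sqrt(-485) has minimal polynomial:
x^2 - 10*x + 12150
Discriminant = (-10)^2 - 4*(12150)
= 100 - 48600
= -48500

-48500


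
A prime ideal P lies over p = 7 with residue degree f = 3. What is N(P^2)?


N(P^a) = p^(a*f)
= 7^(2*3)
= 7^6
= 117649

117649


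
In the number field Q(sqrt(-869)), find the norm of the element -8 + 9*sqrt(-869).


N(a + b*sqrt(d)) = a^2 - d*b^2
= (-8)^2 - (-869)*(9)^2
= 64 + 70389
= 70453

70453


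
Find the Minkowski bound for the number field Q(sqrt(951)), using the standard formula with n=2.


d = 951, d mod 4 = 3, so disc(K) = 4d = 3804; |disc(K)| = 3804
Real quadratic field, so n = 2, s = r2 = 0, r1 = 2
M = (n!/n^n) * (4/pi)^s * sqrt(|disc(K)|) = (2!/2^2) * (4/pi)^0 * sqrt(3804)
= 0.5 * 1.000000 * 61.676576
= 30.8383

30.8383


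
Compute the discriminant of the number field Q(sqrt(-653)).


For K = Q(sqrt(d)) with d squarefree: disc(K) = d if d = 1 mod 4, and disc(K) = 4d if d = 2 or 3 mod 4.
Here d = -653, and d mod 4 = 3.
d = 3 mod 4, not 1 (O_K = Z[sqrt(d)]), so disc(K) = 4d = 4 * (-653) = -2612

-2612


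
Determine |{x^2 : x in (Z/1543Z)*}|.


For prime p, the number of non-zero quadratic residues is (p-1)/2.
= (1543-1)/2
= 771

771


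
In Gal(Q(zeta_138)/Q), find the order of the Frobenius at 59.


The Frobenius at p in Gal(Q(zeta_n)/Q) = (Z/nZ)* is the class of p, so its order is ord_138(59), the smallest k >= 1 with 59^k = 1 mod 138.
n = 138 = 2 * 3 * 23, phi(138) = 44; the order divides phi(n).
Divisors of 44: 1, 2, 4, 11, 22, 44
Repeated squaring mod 138: 59^1 = 59, 59^2 = 31, 59^4 = 133, 59^8 = 25, 59^16 = 73, 59^32 = 85
Test divisors in increasing order:
  k=1: 59^1 = 59 mod 138
  k=2: 59^2 = 31 mod 138
  k=4: 59^4 = 133 mod 138
  k=11: 59^11 = 25 * 31 * 59 = 47 mod 138
  k=22: 59^22 = 73 * 133 * 31 = 1 mod 138  <- first divisor giving 1
Order = 22

22


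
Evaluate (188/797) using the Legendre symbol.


p = 797 is prime, so compute (188/797) with the reciprocity algorithm (Jacobi-symbol steps: pull out 2s via (2/n), flip via reciprocity, reduce):
  pull out 2: (2/797) = -1  (since 797 mod 8 = 5)
  pull out 2: (2/797) = -1  (since 797 mod 8 = 5)
  reciprocity: (47/797) -> +(797/47)
  reduce: (45/47)
  reciprocity: (45/47) -> +(47/45)
  reduce: (2/45)
  pull out 2: (2/45) = -1  (since 45 mod 8 = 5)
  (1/45) = 1
Product of signs = -1
(188/797) = -1

-1


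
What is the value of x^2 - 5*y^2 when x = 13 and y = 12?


x^2 - d*y^2
= 13^2 - 5*12^2
= 169 - 720
= -551

-551


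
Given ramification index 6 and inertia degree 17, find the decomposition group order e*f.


|D_P| = e * f
= 6 * 17
= 102

102


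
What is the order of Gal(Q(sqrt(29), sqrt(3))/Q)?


The 2 square roots of distinct primes are multiplicatively independent over Q,
so [K:Q] = 2^2 and Gal(K/Q) is isomorphic to (Z/2Z)^2.
|Gal| = 2^2 = 4

4


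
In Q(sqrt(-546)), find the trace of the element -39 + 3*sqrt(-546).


Tr(a + b*sqrt(d)) = (a + b*sqrt(d)) + (a - b*sqrt(d)) = 2a
= 2 * (-39)
= -78

-78


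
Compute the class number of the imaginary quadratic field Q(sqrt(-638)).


K = Q(sqrt(-638)). d mod 4 = 2, so D = disc(K) = 4d = -2552
h(K) equals the number of primitive reduced positive-definite forms (a, b, c) = a*x^2 + b*x*y + c*y^2 with b^2 - 4ac = D,
where reduced means |b| <= a <= c, with b >= 0 whenever |b| = a or a = c, and primitive means gcd(a, b, c) = 1.
Reduced forces 3a^2 <= |D| = 2552, so 1 <= a <= 29; b must have the parity of D, and c = (b^2 - D)/(4a) must be an integer >= a.
Enumerate a = 1..29, b in [-a, a]:
  a=1: (1, 0, 638)  [1]
  a=2: (2, 0, 319)  [1]
  a=3: (3, -2, 213), (3, 2, 213)  [2]
  a=4..5: none
  a=6: (6, -4, 107), (6, 4, 107)  [2]
  a=7..8: none
  a=9: (9, -2, 71), (9, 2, 71)  [2]
  a=10: none
  a=11: (11, 0, 58)  [1]
  a=12: none
  a=13: (13, -10, 51), (13, 10, 51)  [2]
  a=14..16: none
  a=17: (17, -10, 39), (17, 10, 39)  [2]
  a=18: (18, -16, 39), (18, 16, 39)  [2]
  a=19..21: none
  a=22: (22, 0, 29)  [1]
  a=23: (23, -22, 33), (23, 22, 33)  [2]
  a=24..25: none
  a=26: (26, -16, 27), (26, 16, 27)  [2]
  a=27..29: none
Total reduced forms: 1 + 1 + 2 + 2 + 2 + 1 + 2 + 2 + 2 + 1 + 2 + 2 = 20
h = 20

20


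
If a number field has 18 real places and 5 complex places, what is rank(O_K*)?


By Dirichlet's unit theorem:
rank = r1 + r2 - 1
= 18 + 5 - 1
= 22

22


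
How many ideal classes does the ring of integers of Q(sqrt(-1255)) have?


K = Q(sqrt(-1255)). d mod 4 = 1, so D = disc(K) = d = -1255
h(K) equals the number of primitive reduced positive-definite forms (a, b, c) = a*x^2 + b*x*y + c*y^2 with b^2 - 4ac = D,
where reduced means |b| <= a <= c, with b >= 0 whenever |b| = a or a = c, and primitive means gcd(a, b, c) = 1.
Reduced forces 3a^2 <= |D| = 1255, so 1 <= a <= 20; b must have the parity of D, and c = (b^2 - D)/(4a) must be an integer >= a.
Enumerate a = 1..20, b in [-a, a]:
  a=1: (1, 1, 314)  [1]
  a=2: (2, -1, 157), (2, 1, 157)  [2]
  a=3: none
  a=4: (4, -3, 79), (4, 3, 79)  [2]
  a=5: (5, 5, 64)  [1]
  a=6..7: none
  a=8: (8, -5, 40), (8, 5, 40)  [2]
  a=9: none
  a=10: (10, -5, 32), (10, 5, 32)  [2]
  a=11..15: none
  a=16: (16, -5, 20), (16, 5, 20)  [2]
  a=17..20: none
Total reduced forms: 1 + 2 + 2 + 1 + 2 + 2 + 2 = 12
h = 12

12


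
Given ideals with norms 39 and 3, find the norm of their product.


N(IJ) = N(I) * N(J)
= 39 * 3
= 117

117


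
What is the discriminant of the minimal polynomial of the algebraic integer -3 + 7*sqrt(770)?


The element -3 + 7*sqrt(770) has minimal polynomial:
x^2 + 6*x - 37721
Discriminant = (6)^2 - 4*(-37721)
= 36 + 150884
= 150920

150920


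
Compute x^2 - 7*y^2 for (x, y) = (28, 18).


x^2 - d*y^2
= 28^2 - 7*18^2
= 784 - 2268
= -1484

-1484


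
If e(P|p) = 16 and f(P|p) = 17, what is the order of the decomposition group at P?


|D_P| = e * f
= 16 * 17
= 272

272


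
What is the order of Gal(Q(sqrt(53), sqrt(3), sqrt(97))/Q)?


The 3 square roots of distinct primes are multiplicatively independent over Q,
so [K:Q] = 2^3 and Gal(K/Q) is isomorphic to (Z/2Z)^3.
|Gal| = 2^3 = 8

8


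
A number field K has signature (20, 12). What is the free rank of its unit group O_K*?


By Dirichlet's unit theorem:
rank = r1 + r2 - 1
= 20 + 12 - 1
= 31

31


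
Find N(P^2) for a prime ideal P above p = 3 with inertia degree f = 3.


N(P^a) = p^(a*f)
= 3^(2*3)
= 3^6
= 729

729


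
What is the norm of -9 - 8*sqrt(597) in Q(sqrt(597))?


N(a + b*sqrt(d)) = a^2 - d*b^2
= (-9)^2 - (597)*(-8)^2
= 81 - 38208
= -38127

-38127


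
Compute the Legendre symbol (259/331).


p = 331 is prime, so compute (259/331) with the reciprocity algorithm (Jacobi-symbol steps: pull out 2s via (2/n), flip via reciprocity, reduce):
  reciprocity: (259/331) -> -(331/259)
  reduce: (72/259)
  pull out 2: (2/259) = -1  (since 259 mod 8 = 3)
  pull out 2: (2/259) = -1  (since 259 mod 8 = 3)
  pull out 2: (2/259) = -1  (since 259 mod 8 = 3)
  reciprocity: (9/259) -> +(259/9)
  reduce: (7/9)
  reciprocity: (7/9) -> +(9/7)
  reduce: (2/7)
  pull out 2: (2/7) = +1  (since 7 mod 8 = 7)
  (1/7) = 1
Product of signs = 1
(259/331) = 1

1


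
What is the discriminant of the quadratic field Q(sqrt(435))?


For K = Q(sqrt(d)) with d squarefree: disc(K) = d if d = 1 mod 4, and disc(K) = 4d if d = 2 or 3 mod 4.
Here d = 435, and d mod 4 = 3.
d = 3 mod 4, not 1 (O_K = Z[sqrt(d)]), so disc(K) = 4d = 4 * (435) = 1740

1740


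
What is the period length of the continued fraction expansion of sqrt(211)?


Run the CF algorithm for sqrt(211).
a_0 = floor(sqrt(211)) = 14; set m_0=0, q_0=1.
Recurrence: m' = q*a - m,  q' = (d - m'^2)/q,  a' = floor((a_0 + m')/q').
  step 1: m=14, q=15, a=1
  step 2: m=1, q=14, a=1
  step 3: m=13, q=3, a=9
  step 4: m=14, q=5, a=5
  step 5: m=11, q=18, a=1
  step 6: m=7, q=9, a=2
  step 7: m=11, q=10, a=2
  step 8: m=9, q=13, a=1
  step 9: m=4, q=15, a=1
  step 10: m=11, q=6, a=4
  step 11: m=13, q=7, a=3
  step 12: m=8, q=21, a=1
  step 13: m=13, q=2, a=13
  step 14: m=13, q=21, a=1
  step 15: m=8, q=7, a=3
  step 16: m=13, q=6, a=4
  step 17: m=11, q=15, a=1
  step 18: m=4, q=13, a=1
  step 19: m=9, q=10, a=2
  step 20: m=11, q=9, a=2
  step 21: m=7, q=18, a=1
  step 22: m=11, q=5, a=5
  step 23: m=14, q=3, a=9
  step 24: m=13, q=14, a=1
  step 25: m=1, q=15, a=1
  step 26: m=14, q=1, a=28
a_26 = 2*a_0 = 28, so the period closes here.
sqrt(211) = [14; 1, 1, 9, 5, 1, 2, 2, 1, 1, 4, 3, 1, 13, 1, 3, 4, 1, 1, 2, 2, 1, 5, 9, 1, 1, 28]
Period length = 26

26


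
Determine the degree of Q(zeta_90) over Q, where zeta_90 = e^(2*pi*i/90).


The degree equals Euler's totient phi(90).
90 = 2 * 3^2 * 5
phi(90) = 24

24


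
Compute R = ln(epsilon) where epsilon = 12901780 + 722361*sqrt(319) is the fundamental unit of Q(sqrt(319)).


epsilon = 12901780 + 722361*sqrt(319)
= 2.5804e+07
R = ln(2.5804e+07)
= 17.0660

17.0660


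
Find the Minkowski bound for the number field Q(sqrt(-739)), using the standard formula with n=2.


d = -739, d mod 4 = 1, so disc(K) = d = -739; |disc(K)| = 739
Imaginary quadratic field, so n = 2, s = r2 = 1, r1 = 0
M = (n!/n^n) * (4/pi)^s * sqrt(|disc(K)|) = (2!/2^2) * (4/pi)^1 * sqrt(739)
= 0.5 * 1.273240 * 27.184554
= 17.3062

17.3062


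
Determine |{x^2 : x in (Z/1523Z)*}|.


For prime p, the number of non-zero quadratic residues is (p-1)/2.
= (1523-1)/2
= 761

761


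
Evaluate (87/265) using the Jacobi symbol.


Compute (87/265) via quadratic reciprocity:
  reciprocity: (87/265) -> +(265/87)
  reduce: (4/87)
  pull out 2: (2/87) = +1  (since 87 mod 8 = 7)
  pull out 2: (2/87) = +1  (since 87 mod 8 = 7)
  (1/87) = 1
Product of signs = 1

1


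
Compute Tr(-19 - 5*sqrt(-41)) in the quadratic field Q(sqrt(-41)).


Tr(a + b*sqrt(d)) = (a + b*sqrt(d)) + (a - b*sqrt(d)) = 2a
= 2 * (-19)
= -38

-38


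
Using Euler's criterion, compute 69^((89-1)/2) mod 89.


p = 89 is prime and the exponent is (p-1)/2 = 44, so by Euler's criterion 69^44 = (69/89) = +1 or -1 mod 89.
Compute by square-and-multiply:
  44 = 32 + 8 + 4 (binary 101100)
  Repeated squaring mod 89: 69^1 = 69, 69^2 = 44, 69^4 = 67, 69^8 = 39, 69^16 = 8, 69^32 = 64
  69^44 = 69^32 * 69^8 * 69^4 = 64 * 39 * 67 mod 89
    64 * 39 = 2496 = 4 mod 89
    4 * 67 = 268 = 1 mod 89
  69^44 = 1 mod 89
Result 1: 69 is a quadratic residue mod 89.
69^44 mod 89 = 1

1


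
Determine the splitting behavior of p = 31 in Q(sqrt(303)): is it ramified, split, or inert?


K = Q(sqrt(303)). Since d mod 4 = 3, disc(K) = 1212.
Check p | disc: 1212 mod 31 = 3.
p does not divide disc. Compute Legendre symbol (d/p):
24^((31-1)/2) mod 31 = -1
(d/p) = -1, so p is inert: (p) stays prime with e=1, f=2, g=1.
Therefore p is inert.

inert


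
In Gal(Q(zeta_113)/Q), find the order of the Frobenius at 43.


The Frobenius at p in Gal(Q(zeta_n)/Q) = (Z/nZ)* is the class of p, so its order is ord_113(43), the smallest k >= 1 with 43^k = 1 mod 113.
n = 113 = 113, phi(113) = 112; the order divides phi(n).
Divisors of 112: 1, 2, 4, 7, 8, 14, 16, 28, 56, 112
Repeated squaring mod 113: 43^1 = 43, 43^2 = 41, 43^4 = 99, 43^8 = 83, 43^16 = 109, 43^32 = 16, 43^64 = 30
Test divisors in increasing order:
  k=1: 43^1 = 43 mod 113
  k=2: 43^2 = 41 mod 113
  k=4: 43^4 = 99 mod 113
  k=7: 43^7 = 99 * 41 * 43 = 65 mod 113
  k=8: 43^8 = 83 mod 113
  k=14: 43^14 = 83 * 99 * 41 = 44 mod 113
  k=16: 43^16 = 109 mod 113
  k=28: 43^28 = 109 * 83 * 99 = 15 mod 113
  k=56: 43^56 = 16 * 109 * 83 = 112 mod 113
  k=112: 43^112 = 30 * 16 * 109 = 1 mod 113  <- first divisor giving 1
Order = 112

112


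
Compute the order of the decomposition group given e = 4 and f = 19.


|D_P| = e * f
= 4 * 19
= 76

76


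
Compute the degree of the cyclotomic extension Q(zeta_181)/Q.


The degree equals Euler's totient phi(181).
181 = 181
phi(181) = 180

180


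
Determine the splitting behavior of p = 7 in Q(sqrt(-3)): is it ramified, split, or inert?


K = Q(sqrt(-3)). Since d mod 4 = 1, disc(K) = -3.
Check p | disc: -3 mod 7 = 4.
p does not divide disc. Compute Legendre symbol (d/p):
4^((7-1)/2) mod 7 = 1
(d/p) = 1, so p splits: (p) = P*P' with e=1, f=1, g=2.
Therefore p is split.

split


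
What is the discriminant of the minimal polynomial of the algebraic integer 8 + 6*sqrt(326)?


The element 8 + 6*sqrt(326) has minimal polynomial:
x^2 - 16*x - 11672
Discriminant = (-16)^2 - 4*(-11672)
= 256 + 46688
= 46944

46944


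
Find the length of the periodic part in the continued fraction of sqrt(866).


Run the CF algorithm for sqrt(866).
a_0 = floor(sqrt(866)) = 29; set m_0=0, q_0=1.
Recurrence: m' = q*a - m,  q' = (d - m'^2)/q,  a' = floor((a_0 + m')/q').
  step 1: m=29, q=25, a=2
  step 2: m=21, q=17, a=2
  step 3: m=13, q=41, a=1
  step 4: m=28, q=2, a=28
  step 5: m=28, q=41, a=1
  step 6: m=13, q=17, a=2
  step 7: m=21, q=25, a=2
  step 8: m=29, q=1, a=58
a_8 = 2*a_0 = 58, so the period closes here.
sqrt(866) = [29; 2, 2, 1, 28, 1, 2, 2, 58]
Period length = 8

8


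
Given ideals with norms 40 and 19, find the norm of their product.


N(IJ) = N(I) * N(J)
= 40 * 19
= 760

760


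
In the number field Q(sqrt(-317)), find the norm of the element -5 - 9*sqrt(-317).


N(a + b*sqrt(d)) = a^2 - d*b^2
= (-5)^2 - (-317)*(-9)^2
= 25 + 25677
= 25702

25702


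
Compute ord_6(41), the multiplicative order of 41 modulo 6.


We want ord_6(41), the smallest k >= 1 with 41^k = 1 mod 6.
n = 6 = 2 * 3, phi(6) = 2; the order divides phi(n).
Divisors of 2: 1, 2
Repeated squaring mod 6: 41^1 = 5, 41^2 = 1
Test divisors in increasing order:
  k=1: 41^1 = 5 mod 6
  k=2: 41^2 = 1 mod 6  <- first divisor giving 1
Order = 2

2


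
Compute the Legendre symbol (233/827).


p = 827 is prime, so compute (233/827) with the reciprocity algorithm (Jacobi-symbol steps: pull out 2s via (2/n), flip via reciprocity, reduce):
  reciprocity: (233/827) -> +(827/233)
  reduce: (128/233)
  pull out 2: (2/233) = +1  (since 233 mod 8 = 1)
  pull out 2: (2/233) = +1  (since 233 mod 8 = 1)
  pull out 2: (2/233) = +1  (since 233 mod 8 = 1)
  pull out 2: (2/233) = +1  (since 233 mod 8 = 1)
  pull out 2: (2/233) = +1  (since 233 mod 8 = 1)
  pull out 2: (2/233) = +1  (since 233 mod 8 = 1)
  pull out 2: (2/233) = +1  (since 233 mod 8 = 1)
  (1/233) = 1
Product of signs = 1
(233/827) = 1

1


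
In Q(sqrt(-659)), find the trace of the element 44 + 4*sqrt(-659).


Tr(a + b*sqrt(d)) = (a + b*sqrt(d)) + (a - b*sqrt(d)) = 2a
= 2 * (44)
= 88

88


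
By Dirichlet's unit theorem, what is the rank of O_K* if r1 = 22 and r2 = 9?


By Dirichlet's unit theorem:
rank = r1 + r2 - 1
= 22 + 9 - 1
= 30

30


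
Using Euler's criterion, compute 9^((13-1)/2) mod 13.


p = 13 is prime and the exponent is (p-1)/2 = 6, so by Euler's criterion 9^6 = (9/13) = +1 or -1 mod 13.
Compute by square-and-multiply:
  6 = 4 + 2 (binary 110)
  Repeated squaring mod 13: 9^1 = 9, 9^2 = 3, 9^4 = 9
  9^6 = 9^4 * 9^2 = 9 * 3 mod 13
    9 * 3 = 27 = 1 mod 13
  9^6 = 1 mod 13
Result 1: 9 is a quadratic residue mod 13.
9^6 mod 13 = 1

1


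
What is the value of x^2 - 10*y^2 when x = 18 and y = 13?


x^2 - d*y^2
= 18^2 - 10*13^2
= 324 - 1690
= -1366

-1366


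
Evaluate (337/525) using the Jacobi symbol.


Compute (337/525) via quadratic reciprocity:
  reciprocity: (337/525) -> +(525/337)
  reduce: (188/337)
  pull out 2: (2/337) = +1  (since 337 mod 8 = 1)
  pull out 2: (2/337) = +1  (since 337 mod 8 = 1)
  reciprocity: (47/337) -> +(337/47)
  reduce: (8/47)
  pull out 2: (2/47) = +1  (since 47 mod 8 = 7)
  pull out 2: (2/47) = +1  (since 47 mod 8 = 7)
  pull out 2: (2/47) = +1  (since 47 mod 8 = 7)
  (1/47) = 1
Product of signs = 1

1


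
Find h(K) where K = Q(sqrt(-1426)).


K = Q(sqrt(-1426)). d mod 4 = 2, so D = disc(K) = 4d = -5704
h(K) equals the number of primitive reduced positive-definite forms (a, b, c) = a*x^2 + b*x*y + c*y^2 with b^2 - 4ac = D,
where reduced means |b| <= a <= c, with b >= 0 whenever |b| = a or a = c, and primitive means gcd(a, b, c) = 1.
Reduced forces 3a^2 <= |D| = 5704, so 1 <= a <= 43; b must have the parity of D, and c = (b^2 - D)/(4a) must be an integer >= a.
Enumerate a = 1..43, b in [-a, a]:
  a=1: (1, 0, 1426)  [1]
  a=2: (2, 0, 713)  [1]
  a=3..4: none
  a=5: (5, -4, 286), (5, 4, 286)  [2]
  a=6: none
  a=7: (7, -6, 205), (7, 6, 205)  [2]
  a=8..9: none
  a=10: (10, -4, 143), (10, 4, 143)  [2]
  a=11: (11, -4, 130), (11, 4, 130)  [2]
  a=12: none
  a=13: (13, -4, 110), (13, 4, 110)  [2]
  a=14: (14, -8, 103), (14, 8, 103)  [2]
  a=15..16: none
  a=17: (17, -12, 86), (17, 12, 86)  [2]
  a=18..21: none
  a=22: (22, -4, 65), (22, 4, 65)  [2]
  a=23: (23, 0, 62)  [1]
  a=24: none
  a=25: (25, -14, 59), (25, 14, 59)  [2]
  a=26: (26, -4, 55), (26, 4, 55)  [2]
  a=27..28: none
  a=29: (29, -26, 55), (29, 26, 55)  [2]
  a=30: none
  a=31: (31, 0, 46)  [1]
  a=32..33: none
  a=34: (34, -12, 43), (34, 12, 43)  [2]
  a=35: (35, -34, 49), (35, -6, 41), (35, 6, 41), (35, 34, 49)  [4]
  a=36..43: none
Total reduced forms: 1 + 1 + 2 + 2 + 2 + 2 + 2 + 2 + 2 + 2 + 1 + 2 + 2 + 2 + 1 + 2 + 4 = 32
h = 32

32


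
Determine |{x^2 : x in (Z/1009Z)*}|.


For prime p, the number of non-zero quadratic residues is (p-1)/2.
= (1009-1)/2
= 504

504


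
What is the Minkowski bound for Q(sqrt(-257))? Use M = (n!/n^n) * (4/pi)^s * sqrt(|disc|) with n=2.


d = -257, d mod 4 = 3, so disc(K) = 4d = -1028; |disc(K)| = 1028
Imaginary quadratic field, so n = 2, s = r2 = 1, r1 = 0
M = (n!/n^n) * (4/pi)^s * sqrt(|disc(K)|) = (2!/2^2) * (4/pi)^1 * sqrt(1028)
= 0.5 * 1.273240 * 32.062439
= 20.4116

20.4116


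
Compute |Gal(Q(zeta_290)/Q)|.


|Gal(Q(zeta_290)/Q)| = phi(290)
= 112

112


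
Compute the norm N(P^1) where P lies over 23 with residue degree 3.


N(P^a) = p^(a*f)
= 23^(1*3)
= 23^3
= 12167

12167


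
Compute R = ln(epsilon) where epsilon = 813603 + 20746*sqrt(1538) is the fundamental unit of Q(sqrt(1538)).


epsilon = 813603 + 20746*sqrt(1538)
= 1.6272e+06
R = ln(1.6272e+06)
= 14.3024

14.3024


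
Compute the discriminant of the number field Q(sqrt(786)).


For K = Q(sqrt(d)) with d squarefree: disc(K) = d if d = 1 mod 4, and disc(K) = 4d if d = 2 or 3 mod 4.
Here d = 786, and d mod 4 = 2.
d = 2 mod 4, not 1 (O_K = Z[sqrt(d)]), so disc(K) = 4d = 4 * (786) = 3144

3144


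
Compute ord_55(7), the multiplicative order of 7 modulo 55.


We want ord_55(7), the smallest k >= 1 with 7^k = 1 mod 55.
n = 55 = 5 * 11, phi(55) = 40; the order divides phi(n).
Divisors of 40: 1, 2, 4, 5, 8, 10, 20, 40
Repeated squaring mod 55: 7^1 = 7, 7^2 = 49, 7^4 = 36, 7^8 = 31, 7^16 = 26, 7^32 = 16
Test divisors in increasing order:
  k=1: 7^1 = 7 mod 55
  k=2: 7^2 = 49 mod 55
  k=4: 7^4 = 36 mod 55
  k=5: 7^5 = 36 * 7 = 32 mod 55
  k=8: 7^8 = 31 mod 55
  k=10: 7^10 = 31 * 49 = 34 mod 55
  k=20: 7^20 = 26 * 36 = 1 mod 55  <- first divisor giving 1
Order = 20

20


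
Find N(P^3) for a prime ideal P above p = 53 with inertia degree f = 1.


N(P^a) = p^(a*f)
= 53^(3*1)
= 53^3
= 148877

148877


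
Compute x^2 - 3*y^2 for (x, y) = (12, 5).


x^2 - d*y^2
= 12^2 - 3*5^2
= 144 - 75
= 69

69


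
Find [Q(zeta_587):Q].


The degree equals Euler's totient phi(587).
587 = 587
phi(587) = 586

586


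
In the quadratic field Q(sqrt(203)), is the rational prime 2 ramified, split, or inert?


K = Q(sqrt(203)). Since d mod 4 = 3, disc(K) = 812.
Check p | disc: 812 mod 2 = 0.
p divides disc, so p ramifies: (p) = P^2 with e=2, f=1, g=1.
Therefore p is ramified.

ramified


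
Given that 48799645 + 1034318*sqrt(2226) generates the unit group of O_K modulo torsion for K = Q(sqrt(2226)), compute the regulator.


epsilon = 48799645 + 1034318*sqrt(2226)
= 9.7599e+07
R = ln(9.7599e+07)
= 18.3964

18.3964


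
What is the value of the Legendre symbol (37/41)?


p = 41 is prime, so compute (37/41) with the reciprocity algorithm (Jacobi-symbol steps: pull out 2s via (2/n), flip via reciprocity, reduce):
  reciprocity: (37/41) -> +(41/37)
  reduce: (4/37)
  pull out 2: (2/37) = -1  (since 37 mod 8 = 5)
  pull out 2: (2/37) = -1  (since 37 mod 8 = 5)
  (1/37) = 1
Product of signs = 1
(37/41) = 1

1


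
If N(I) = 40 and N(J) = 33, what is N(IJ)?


N(IJ) = N(I) * N(J)
= 40 * 33
= 1320

1320


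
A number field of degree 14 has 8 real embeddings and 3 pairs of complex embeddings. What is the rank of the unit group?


By Dirichlet's unit theorem:
rank = r1 + r2 - 1
= 8 + 3 - 1
= 10

10


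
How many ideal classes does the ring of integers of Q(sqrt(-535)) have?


K = Q(sqrt(-535)). d mod 4 = 1, so D = disc(K) = d = -535
h(K) equals the number of primitive reduced positive-definite forms (a, b, c) = a*x^2 + b*x*y + c*y^2 with b^2 - 4ac = D,
where reduced means |b| <= a <= c, with b >= 0 whenever |b| = a or a = c, and primitive means gcd(a, b, c) = 1.
Reduced forces 3a^2 <= |D| = 535, so 1 <= a <= 13; b must have the parity of D, and c = (b^2 - D)/(4a) must be an integer >= a.
Enumerate a = 1..13, b in [-a, a]:
  a=1: (1, 1, 134)  [1]
  a=2: (2, -1, 67), (2, 1, 67)  [2]
  a=3: none
  a=4: (4, -3, 34), (4, 3, 34)  [2]
  a=5: (5, 5, 28)  [1]
  a=6: none
  a=7: (7, -5, 20), (7, 5, 20)  [2]
  a=8: (8, -3, 17), (8, 3, 17)  [2]
  a=9: none
  a=10: (10, -5, 14), (10, 5, 14)  [2]
  a=11: (11, -9, 14), (11, 9, 14)  [2]
  a=12..13: none
Total reduced forms: 1 + 2 + 2 + 1 + 2 + 2 + 2 + 2 = 14
h = 14

14


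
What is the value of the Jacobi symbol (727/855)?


Compute (727/855) via quadratic reciprocity:
  reciprocity: (727/855) -> -(855/727)
  reduce: (128/727)
  pull out 2: (2/727) = +1  (since 727 mod 8 = 7)
  pull out 2: (2/727) = +1  (since 727 mod 8 = 7)
  pull out 2: (2/727) = +1  (since 727 mod 8 = 7)
  pull out 2: (2/727) = +1  (since 727 mod 8 = 7)
  pull out 2: (2/727) = +1  (since 727 mod 8 = 7)
  pull out 2: (2/727) = +1  (since 727 mod 8 = 7)
  pull out 2: (2/727) = +1  (since 727 mod 8 = 7)
  (1/727) = 1
Product of signs = -1

-1


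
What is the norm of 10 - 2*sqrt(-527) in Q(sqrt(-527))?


N(a + b*sqrt(d)) = a^2 - d*b^2
= (10)^2 - (-527)*(-2)^2
= 100 + 2108
= 2208

2208


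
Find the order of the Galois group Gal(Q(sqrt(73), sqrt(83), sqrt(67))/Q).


The 3 square roots of distinct primes are multiplicatively independent over Q,
so [K:Q] = 2^3 and Gal(K/Q) is isomorphic to (Z/2Z)^3.
|Gal| = 2^3 = 8

8


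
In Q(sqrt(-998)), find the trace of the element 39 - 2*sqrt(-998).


Tr(a + b*sqrt(d)) = (a + b*sqrt(d)) + (a - b*sqrt(d)) = 2a
= 2 * (39)
= 78

78


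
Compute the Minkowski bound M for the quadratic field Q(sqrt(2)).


d = 2, d mod 4 = 2, so disc(K) = 4d = 8; |disc(K)| = 8
Real quadratic field, so n = 2, s = r2 = 0, r1 = 2
M = (n!/n^n) * (4/pi)^s * sqrt(|disc(K)|) = (2!/2^2) * (4/pi)^0 * sqrt(8)
= 0.5 * 1.000000 * 2.828427
= 1.4142

1.4142


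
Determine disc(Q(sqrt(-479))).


For K = Q(sqrt(d)) with d squarefree: disc(K) = d if d = 1 mod 4, and disc(K) = 4d if d = 2 or 3 mod 4.
Here d = -479, and d mod 4 = 1.
d = 1 mod 4 (O_K = Z[(1+sqrt(d))/2]), so disc(K) = d = -479

-479


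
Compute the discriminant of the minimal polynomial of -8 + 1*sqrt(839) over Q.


The element -8 + 1*sqrt(839) has minimal polynomial:
x^2 + 16*x - 775
Discriminant = (16)^2 - 4*(-775)
= 256 + 3100
= 3356

3356


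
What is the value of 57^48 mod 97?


p = 97 is prime and the exponent is (p-1)/2 = 48, so by Euler's criterion 57^48 = (57/97) = +1 or -1 mod 97.
Compute by square-and-multiply:
  48 = 32 + 16 (binary 110000)
  Repeated squaring mod 97: 57^1 = 57, 57^2 = 48, 57^4 = 73, 57^8 = 91, 57^16 = 36, 57^32 = 35
  57^48 = 57^32 * 57^16 = 35 * 36 mod 97
    35 * 36 = 1260 = 96 mod 97
  57^48 = 96 mod 97
Result 96 = p - 1 = -1 mod 97: 57 is a quadratic non-residue mod 97. As a residue in [0, p-1] the value is 96.
57^48 mod 97 = 96

96


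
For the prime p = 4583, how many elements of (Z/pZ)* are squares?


For prime p, the number of non-zero quadratic residues is (p-1)/2.
= (4583-1)/2
= 2291

2291


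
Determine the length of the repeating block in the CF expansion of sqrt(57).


Run the CF algorithm for sqrt(57).
a_0 = floor(sqrt(57)) = 7; set m_0=0, q_0=1.
Recurrence: m' = q*a - m,  q' = (d - m'^2)/q,  a' = floor((a_0 + m')/q').
  step 1: m=7, q=8, a=1
  step 2: m=1, q=7, a=1
  step 3: m=6, q=3, a=4
  step 4: m=6, q=7, a=1
  step 5: m=1, q=8, a=1
  step 6: m=7, q=1, a=14
a_6 = 2*a_0 = 14, so the period closes here.
sqrt(57) = [7; 1, 1, 4, 1, 1, 14]
Period length = 6

6


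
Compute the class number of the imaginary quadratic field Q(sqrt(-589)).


K = Q(sqrt(-589)). d mod 4 = 3, so D = disc(K) = 4d = -2356
h(K) equals the number of primitive reduced positive-definite forms (a, b, c) = a*x^2 + b*x*y + c*y^2 with b^2 - 4ac = D,
where reduced means |b| <= a <= c, with b >= 0 whenever |b| = a or a = c, and primitive means gcd(a, b, c) = 1.
Reduced forces 3a^2 <= |D| = 2356, so 1 <= a <= 28; b must have the parity of D, and c = (b^2 - D)/(4a) must be an integer >= a.
Enumerate a = 1..28, b in [-a, a]:
  a=1: (1, 0, 589)  [1]
  a=2: (2, 2, 295)  [1]
  a=3..4: none
  a=5: (5, -2, 118), (5, 2, 118)  [2]
  a=6..9: none
  a=10: (10, -2, 59), (10, 2, 59)  [2]
  a=11: (11, -8, 55), (11, 8, 55)  [2]
  a=12: none
  a=13: (13, -6, 46), (13, 6, 46)  [2]
  a=14..18: none
  a=19: (19, 0, 31)  [1]
  a=20..21: none
  a=22: (22, -14, 29), (22, 14, 29)  [2]
  a=23: (23, -6, 26), (23, 6, 26)  [2]
  a=24: none
  a=25: (25, 12, 25)  [1]
  a=26..28: none
Total reduced forms: 1 + 1 + 2 + 2 + 2 + 2 + 1 + 2 + 2 + 1 = 16
h = 16

16


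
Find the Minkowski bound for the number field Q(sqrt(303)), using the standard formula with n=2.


d = 303, d mod 4 = 3, so disc(K) = 4d = 1212; |disc(K)| = 1212
Real quadratic field, so n = 2, s = r2 = 0, r1 = 2
M = (n!/n^n) * (4/pi)^s * sqrt(|disc(K)|) = (2!/2^2) * (4/pi)^0 * sqrt(1212)
= 0.5 * 1.000000 * 34.813790
= 17.4069

17.4069


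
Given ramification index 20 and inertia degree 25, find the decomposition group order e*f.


|D_P| = e * f
= 20 * 25
= 500

500


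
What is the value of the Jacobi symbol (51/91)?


Compute (51/91) via quadratic reciprocity:
  reciprocity: (51/91) -> -(91/51)
  reduce: (40/51)
  pull out 2: (2/51) = -1  (since 51 mod 8 = 3)
  pull out 2: (2/51) = -1  (since 51 mod 8 = 3)
  pull out 2: (2/51) = -1  (since 51 mod 8 = 3)
  reciprocity: (5/51) -> +(51/5)
  reduce: (1/5)
  (1/5) = 1
Product of signs = 1

1


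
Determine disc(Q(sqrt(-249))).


For K = Q(sqrt(d)) with d squarefree: disc(K) = d if d = 1 mod 4, and disc(K) = 4d if d = 2 or 3 mod 4.
Here d = -249, and d mod 4 = 3.
d = 3 mod 4, not 1 (O_K = Z[sqrt(d)]), so disc(K) = 4d = 4 * (-249) = -996

-996


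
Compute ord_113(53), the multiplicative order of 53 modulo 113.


We want ord_113(53), the smallest k >= 1 with 53^k = 1 mod 113.
n = 113 = 113, phi(113) = 112; the order divides phi(n).
Divisors of 112: 1, 2, 4, 7, 8, 14, 16, 28, 56, 112
Repeated squaring mod 113: 53^1 = 53, 53^2 = 97, 53^4 = 30, 53^8 = 109, 53^16 = 16, 53^32 = 30, 53^64 = 109
Test divisors in increasing order:
  k=1: 53^1 = 53 mod 113
  k=2: 53^2 = 97 mod 113
  k=4: 53^4 = 30 mod 113
  k=7: 53^7 = 30 * 97 * 53 = 98 mod 113
  k=8: 53^8 = 109 mod 113
  k=14: 53^14 = 109 * 30 * 97 = 112 mod 113
  k=16: 53^16 = 16 mod 113
  k=28: 53^28 = 16 * 109 * 30 = 1 mod 113  <- first divisor giving 1
Order = 28

28


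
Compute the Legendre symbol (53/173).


p = 173 is prime, so compute (53/173) with the reciprocity algorithm (Jacobi-symbol steps: pull out 2s via (2/n), flip via reciprocity, reduce):
  reciprocity: (53/173) -> +(173/53)
  reduce: (14/53)
  pull out 2: (2/53) = -1  (since 53 mod 8 = 5)
  reciprocity: (7/53) -> +(53/7)
  reduce: (4/7)
  pull out 2: (2/7) = +1  (since 7 mod 8 = 7)
  pull out 2: (2/7) = +1  (since 7 mod 8 = 7)
  (1/7) = 1
Product of signs = -1
(53/173) = -1

-1


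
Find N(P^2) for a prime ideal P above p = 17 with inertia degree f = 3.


N(P^a) = p^(a*f)
= 17^(2*3)
= 17^6
= 24137569

24137569


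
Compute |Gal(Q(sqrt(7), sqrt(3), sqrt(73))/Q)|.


The 3 square roots of distinct primes are multiplicatively independent over Q,
so [K:Q] = 2^3 and Gal(K/Q) is isomorphic to (Z/2Z)^3.
|Gal| = 2^3 = 8

8


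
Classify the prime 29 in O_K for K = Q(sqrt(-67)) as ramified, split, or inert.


K = Q(sqrt(-67)). Since d mod 4 = 1, disc(K) = -67.
Check p | disc: -67 mod 29 = 20.
p does not divide disc. Compute Legendre symbol (d/p):
20^((29-1)/2) mod 29 = 1
(d/p) = 1, so p splits: (p) = P*P' with e=1, f=1, g=2.
Therefore p is split.

split


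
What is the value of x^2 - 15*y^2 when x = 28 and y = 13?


x^2 - d*y^2
= 28^2 - 15*13^2
= 784 - 2535
= -1751

-1751


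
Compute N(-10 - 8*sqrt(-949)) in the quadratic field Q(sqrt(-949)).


N(a + b*sqrt(d)) = a^2 - d*b^2
= (-10)^2 - (-949)*(-8)^2
= 100 + 60736
= 60836

60836


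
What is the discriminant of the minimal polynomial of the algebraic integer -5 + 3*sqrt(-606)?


The element -5 + 3*sqrt(-606) has minimal polynomial:
x^2 + 10*x + 5479
Discriminant = (10)^2 - 4*(5479)
= 100 - 21916
= -21816

-21816


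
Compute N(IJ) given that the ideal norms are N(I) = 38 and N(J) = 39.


N(IJ) = N(I) * N(J)
= 38 * 39
= 1482

1482


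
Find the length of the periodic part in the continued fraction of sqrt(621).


Run the CF algorithm for sqrt(621).
a_0 = floor(sqrt(621)) = 24; set m_0=0, q_0=1.
Recurrence: m' = q*a - m,  q' = (d - m'^2)/q,  a' = floor((a_0 + m')/q').
  step 1: m=24, q=45, a=1
  step 2: m=21, q=4, a=11
  step 3: m=23, q=23, a=2
  step 4: m=23, q=4, a=11
  step 5: m=21, q=45, a=1
  step 6: m=24, q=1, a=48
a_6 = 2*a_0 = 48, so the period closes here.
sqrt(621) = [24; 1, 11, 2, 11, 1, 48]
Period length = 6

6
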